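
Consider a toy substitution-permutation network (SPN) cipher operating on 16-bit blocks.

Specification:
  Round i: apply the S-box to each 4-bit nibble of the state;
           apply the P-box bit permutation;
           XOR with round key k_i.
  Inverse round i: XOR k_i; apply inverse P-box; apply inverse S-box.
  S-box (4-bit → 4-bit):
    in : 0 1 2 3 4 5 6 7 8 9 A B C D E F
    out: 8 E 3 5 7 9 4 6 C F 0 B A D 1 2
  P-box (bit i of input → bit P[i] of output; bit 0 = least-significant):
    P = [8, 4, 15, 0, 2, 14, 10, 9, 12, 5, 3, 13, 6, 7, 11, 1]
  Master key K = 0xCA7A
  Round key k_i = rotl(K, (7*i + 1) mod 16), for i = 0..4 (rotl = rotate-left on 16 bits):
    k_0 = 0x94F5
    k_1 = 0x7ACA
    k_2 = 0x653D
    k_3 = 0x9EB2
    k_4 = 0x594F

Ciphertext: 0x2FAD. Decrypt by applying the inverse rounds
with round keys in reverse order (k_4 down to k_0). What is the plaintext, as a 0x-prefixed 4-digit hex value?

s_0 = ciphertext = 0x2FAD
s_1 = InvRound(s_0, k_4) = 0xBB1A
s_2 = InvRound(s_1, k_3) = 0xF16E
s_3 = InvRound(s_2, k_2) = 0x5E61
s_4 = InvRound(s_3, k_1) = 0xC160
s_5 = InvRound(s_4, k_0) = 0xFE4B

0xFE4B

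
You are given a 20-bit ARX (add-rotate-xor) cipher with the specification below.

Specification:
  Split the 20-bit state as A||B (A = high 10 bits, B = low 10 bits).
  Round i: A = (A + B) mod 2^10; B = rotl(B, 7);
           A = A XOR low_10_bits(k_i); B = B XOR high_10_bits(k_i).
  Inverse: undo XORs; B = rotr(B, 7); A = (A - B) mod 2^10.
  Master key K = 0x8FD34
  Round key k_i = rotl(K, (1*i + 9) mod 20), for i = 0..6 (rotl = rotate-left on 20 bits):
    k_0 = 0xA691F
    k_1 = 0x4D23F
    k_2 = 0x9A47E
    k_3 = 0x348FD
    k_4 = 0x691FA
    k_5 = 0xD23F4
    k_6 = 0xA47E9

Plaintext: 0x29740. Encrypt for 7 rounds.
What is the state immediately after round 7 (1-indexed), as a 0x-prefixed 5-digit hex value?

s_0 = plaintext = 0x29740
s_1 = Round(s_0, k_0) = 0xBEAF2
s_2 = Round(s_1, k_1) = 0xF4C6A
s_3 = Round(s_2, k_2) = 0x10F64
s_4 = Round(s_3, k_3) = 0xD6ABE
s_5 = Round(s_4, k_4) = 0xF8AF3
s_6 = Round(s_5, k_5) = 0x48696
s_7 = Round(s_6, k_6) = 0x179C3

0x179C3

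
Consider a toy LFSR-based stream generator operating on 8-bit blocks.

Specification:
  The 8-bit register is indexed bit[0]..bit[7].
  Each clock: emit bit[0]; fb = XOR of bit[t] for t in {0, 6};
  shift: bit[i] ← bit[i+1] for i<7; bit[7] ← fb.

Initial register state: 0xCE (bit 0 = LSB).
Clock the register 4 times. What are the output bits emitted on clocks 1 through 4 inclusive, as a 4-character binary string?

reg_0 = 0xCE
clock 1: out=0, reg = 0xE7
clock 2: out=1, reg = 0x73
clock 3: out=1, reg = 0x39
clock 4: out=1, reg = 0x9C

0111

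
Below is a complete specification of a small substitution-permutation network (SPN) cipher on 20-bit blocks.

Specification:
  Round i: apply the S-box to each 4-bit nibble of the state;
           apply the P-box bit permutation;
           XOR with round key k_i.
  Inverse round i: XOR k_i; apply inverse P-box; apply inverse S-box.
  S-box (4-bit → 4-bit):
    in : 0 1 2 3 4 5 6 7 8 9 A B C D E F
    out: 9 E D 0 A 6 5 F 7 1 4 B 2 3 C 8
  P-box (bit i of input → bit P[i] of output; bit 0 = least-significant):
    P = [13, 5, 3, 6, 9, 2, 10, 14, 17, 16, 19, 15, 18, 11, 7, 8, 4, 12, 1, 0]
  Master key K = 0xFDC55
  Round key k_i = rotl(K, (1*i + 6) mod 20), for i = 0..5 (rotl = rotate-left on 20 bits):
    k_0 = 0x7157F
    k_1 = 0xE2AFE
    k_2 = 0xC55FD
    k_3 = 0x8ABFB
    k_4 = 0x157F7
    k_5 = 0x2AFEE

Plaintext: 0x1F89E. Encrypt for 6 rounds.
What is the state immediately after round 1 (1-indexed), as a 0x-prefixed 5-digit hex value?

0xC0634

s_0 = plaintext = 0x1F89E
s_1 = Round(s_0, k_0) = 0xC0634
s_2 = Round(s_1, k_1) = 0x03B9E
s_3 = Round(s_2, k_2) = 0xFD7A4
s_4 = Round(s_3, k_3) = 0x7279A
s_5 = Round(s_4, k_4) = 0xEC46C
s_6 = Round(s_5, k_5) = 0x321CD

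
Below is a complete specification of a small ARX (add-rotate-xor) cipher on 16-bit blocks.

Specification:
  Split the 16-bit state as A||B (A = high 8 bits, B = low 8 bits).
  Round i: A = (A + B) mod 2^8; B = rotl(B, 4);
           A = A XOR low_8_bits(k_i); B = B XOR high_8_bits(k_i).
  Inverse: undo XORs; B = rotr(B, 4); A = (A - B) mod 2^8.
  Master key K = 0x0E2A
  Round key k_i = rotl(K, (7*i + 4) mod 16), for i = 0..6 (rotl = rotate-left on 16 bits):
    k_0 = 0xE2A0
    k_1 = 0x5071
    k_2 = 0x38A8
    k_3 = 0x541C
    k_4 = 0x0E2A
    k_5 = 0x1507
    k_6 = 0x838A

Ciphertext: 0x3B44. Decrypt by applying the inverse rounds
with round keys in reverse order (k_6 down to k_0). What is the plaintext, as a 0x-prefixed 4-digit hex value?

0x8F20

s_0 = ciphertext = 0x3B44
s_1 = InvRound(s_0, k_6) = 0x357C
s_2 = InvRound(s_1, k_5) = 0x9C96
s_3 = InvRound(s_2, k_4) = 0x2D89
s_4 = InvRound(s_3, k_3) = 0x54DD
s_5 = InvRound(s_4, k_2) = 0x9E5E
s_6 = InvRound(s_5, k_1) = 0x0FE0
s_7 = InvRound(s_6, k_0) = 0x8F20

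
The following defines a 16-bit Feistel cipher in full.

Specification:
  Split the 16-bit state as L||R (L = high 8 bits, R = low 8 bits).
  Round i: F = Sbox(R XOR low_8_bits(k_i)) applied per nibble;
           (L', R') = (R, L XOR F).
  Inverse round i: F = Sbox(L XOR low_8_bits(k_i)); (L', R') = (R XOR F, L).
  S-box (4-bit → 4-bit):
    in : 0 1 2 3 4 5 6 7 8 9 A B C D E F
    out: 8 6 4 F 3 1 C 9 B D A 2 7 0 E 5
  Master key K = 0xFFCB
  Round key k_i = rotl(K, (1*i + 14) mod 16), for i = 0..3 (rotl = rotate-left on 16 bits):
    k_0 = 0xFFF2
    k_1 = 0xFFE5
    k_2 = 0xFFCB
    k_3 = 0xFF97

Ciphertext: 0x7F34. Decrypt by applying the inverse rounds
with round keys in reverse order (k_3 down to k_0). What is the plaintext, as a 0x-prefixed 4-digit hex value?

s_0 = ciphertext = 0x7F34
s_1 = InvRound(s_0, k_3) = 0xDF7F
s_2 = InvRound(s_1, k_2) = 0x1CDF
s_3 = InvRound(s_2, k_1) = 0x821C
s_4 = InvRound(s_3, k_0) = 0x8482

0x8482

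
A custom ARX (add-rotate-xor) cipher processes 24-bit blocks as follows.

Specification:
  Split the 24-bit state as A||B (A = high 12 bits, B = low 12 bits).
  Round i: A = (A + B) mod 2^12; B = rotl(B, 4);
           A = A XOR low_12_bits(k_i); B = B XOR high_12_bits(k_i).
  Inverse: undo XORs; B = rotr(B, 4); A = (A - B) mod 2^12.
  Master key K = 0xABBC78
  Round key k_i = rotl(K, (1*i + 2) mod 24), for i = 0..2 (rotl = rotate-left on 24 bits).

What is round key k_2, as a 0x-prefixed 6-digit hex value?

0xBBC78A

K = 0xABBC78
k_0 = rotl(K, (1*0+2) mod 24) = rotl(K, 2) = 0xAEF1E2
k_1 = rotl(K, (1*1+2) mod 24) = rotl(K, 3) = 0x5DE3C5
k_2 = rotl(K, (1*2+2) mod 24) = rotl(K, 4) = 0xBBC78A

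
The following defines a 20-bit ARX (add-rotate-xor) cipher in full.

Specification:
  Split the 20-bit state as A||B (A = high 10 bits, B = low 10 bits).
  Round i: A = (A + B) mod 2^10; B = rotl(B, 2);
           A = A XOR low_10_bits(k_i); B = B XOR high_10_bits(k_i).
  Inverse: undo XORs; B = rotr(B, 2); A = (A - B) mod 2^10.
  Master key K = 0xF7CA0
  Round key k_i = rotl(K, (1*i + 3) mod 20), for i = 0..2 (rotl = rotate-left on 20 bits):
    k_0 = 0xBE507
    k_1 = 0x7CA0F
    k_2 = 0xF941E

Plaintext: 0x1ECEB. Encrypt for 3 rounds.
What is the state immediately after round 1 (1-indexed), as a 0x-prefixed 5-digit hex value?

s_0 = plaintext = 0x1ECEB
s_1 = Round(s_0, k_0) = 0x18555
s_2 = Round(s_1, k_1) = 0xEE4A7
s_3 = Round(s_2, k_2) = 0x1F979

0x18555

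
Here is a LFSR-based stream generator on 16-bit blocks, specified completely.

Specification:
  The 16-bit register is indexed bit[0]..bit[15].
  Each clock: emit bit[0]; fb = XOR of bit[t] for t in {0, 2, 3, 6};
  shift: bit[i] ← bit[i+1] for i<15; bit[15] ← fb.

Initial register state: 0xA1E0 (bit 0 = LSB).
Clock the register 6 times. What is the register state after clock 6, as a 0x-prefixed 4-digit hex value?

0x8E87

reg_0 = 0xA1E0
clock 1: out=0, reg = 0xD0F0
clock 2: out=0, reg = 0xE878
clock 3: out=0, reg = 0x743C
clock 4: out=0, reg = 0x3A1E
clock 5: out=0, reg = 0x1D0F
clock 6: out=1, reg = 0x8E87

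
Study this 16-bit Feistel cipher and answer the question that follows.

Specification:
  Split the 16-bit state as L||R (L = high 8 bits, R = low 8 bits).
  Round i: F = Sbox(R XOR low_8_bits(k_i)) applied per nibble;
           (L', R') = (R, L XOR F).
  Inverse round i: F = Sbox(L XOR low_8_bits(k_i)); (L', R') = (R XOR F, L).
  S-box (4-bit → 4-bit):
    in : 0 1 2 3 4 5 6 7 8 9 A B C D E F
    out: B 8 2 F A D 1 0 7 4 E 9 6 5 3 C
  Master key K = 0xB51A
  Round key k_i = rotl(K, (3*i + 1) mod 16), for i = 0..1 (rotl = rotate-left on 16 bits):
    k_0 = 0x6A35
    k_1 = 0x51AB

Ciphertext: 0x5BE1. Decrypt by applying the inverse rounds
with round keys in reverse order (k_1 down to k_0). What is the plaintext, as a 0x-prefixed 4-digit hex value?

s_0 = ciphertext = 0x5BE1
s_1 = InvRound(s_0, k_1) = 0x2A5B
s_2 = InvRound(s_1, k_0) = 0xD72A

0xD72A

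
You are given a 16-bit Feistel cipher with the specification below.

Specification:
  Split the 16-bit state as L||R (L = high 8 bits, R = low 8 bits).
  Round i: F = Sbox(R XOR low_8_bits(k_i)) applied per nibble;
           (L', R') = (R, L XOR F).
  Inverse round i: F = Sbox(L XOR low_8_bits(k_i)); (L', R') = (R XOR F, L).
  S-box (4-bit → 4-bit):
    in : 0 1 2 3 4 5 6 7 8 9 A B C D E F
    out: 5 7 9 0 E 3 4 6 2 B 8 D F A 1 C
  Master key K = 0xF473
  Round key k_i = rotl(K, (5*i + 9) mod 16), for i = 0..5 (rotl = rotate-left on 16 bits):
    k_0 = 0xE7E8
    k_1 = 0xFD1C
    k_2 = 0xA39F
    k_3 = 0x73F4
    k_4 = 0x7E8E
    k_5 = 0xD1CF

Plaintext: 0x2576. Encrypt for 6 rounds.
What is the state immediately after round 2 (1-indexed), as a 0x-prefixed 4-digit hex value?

s_0 = plaintext = 0x2576
s_1 = Round(s_0, k_0) = 0x7694
s_2 = Round(s_1, k_1) = 0x9454
s_3 = Round(s_2, k_2) = 0x5469
s_4 = Round(s_3, k_3) = 0x69EE
s_5 = Round(s_4, k_4) = 0xEE2C
s_6 = Round(s_5, k_5) = 0x2CFE

0x9454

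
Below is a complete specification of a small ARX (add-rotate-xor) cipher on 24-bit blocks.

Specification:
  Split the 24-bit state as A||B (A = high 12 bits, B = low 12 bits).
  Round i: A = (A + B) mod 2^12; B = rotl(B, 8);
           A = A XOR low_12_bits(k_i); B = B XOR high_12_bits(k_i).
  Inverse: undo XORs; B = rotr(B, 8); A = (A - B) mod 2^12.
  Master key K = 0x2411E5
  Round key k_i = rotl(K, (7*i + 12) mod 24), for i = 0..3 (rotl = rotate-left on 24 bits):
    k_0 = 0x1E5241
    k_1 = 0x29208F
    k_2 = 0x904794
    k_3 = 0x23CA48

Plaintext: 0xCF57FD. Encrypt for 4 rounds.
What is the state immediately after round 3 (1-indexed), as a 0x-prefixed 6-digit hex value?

0xB89281

s_0 = plaintext = 0xCF57FD
s_1 = Round(s_0, k_0) = 0x6B3C9A
s_2 = Round(s_1, k_1) = 0x3C285B
s_3 = Round(s_2, k_2) = 0xB89281
s_4 = Round(s_3, k_3) = 0x442314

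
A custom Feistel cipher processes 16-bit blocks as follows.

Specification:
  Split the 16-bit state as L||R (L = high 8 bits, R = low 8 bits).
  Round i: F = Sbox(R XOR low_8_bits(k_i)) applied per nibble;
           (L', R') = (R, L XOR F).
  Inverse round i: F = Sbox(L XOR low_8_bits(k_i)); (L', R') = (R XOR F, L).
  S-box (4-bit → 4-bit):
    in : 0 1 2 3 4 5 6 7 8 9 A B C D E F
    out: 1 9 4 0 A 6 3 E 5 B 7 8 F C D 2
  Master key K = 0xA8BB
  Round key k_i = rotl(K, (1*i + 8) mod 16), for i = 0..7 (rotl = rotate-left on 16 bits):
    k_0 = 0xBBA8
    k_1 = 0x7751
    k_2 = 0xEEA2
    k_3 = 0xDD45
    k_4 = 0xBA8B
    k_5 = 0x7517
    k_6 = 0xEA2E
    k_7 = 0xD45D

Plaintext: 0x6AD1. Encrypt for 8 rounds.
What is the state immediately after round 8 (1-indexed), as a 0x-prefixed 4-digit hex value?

0x198D

s_0 = plaintext = 0x6AD1
s_1 = Round(s_0, k_0) = 0xD181
s_2 = Round(s_1, k_1) = 0x8110
s_3 = Round(s_2, k_2) = 0x1005
s_4 = Round(s_3, k_3) = 0x05B1
s_5 = Round(s_4, k_4) = 0xB102
s_6 = Round(s_5, k_5) = 0x0227
s_7 = Round(s_6, k_6) = 0x2719
s_8 = Round(s_7, k_7) = 0x198D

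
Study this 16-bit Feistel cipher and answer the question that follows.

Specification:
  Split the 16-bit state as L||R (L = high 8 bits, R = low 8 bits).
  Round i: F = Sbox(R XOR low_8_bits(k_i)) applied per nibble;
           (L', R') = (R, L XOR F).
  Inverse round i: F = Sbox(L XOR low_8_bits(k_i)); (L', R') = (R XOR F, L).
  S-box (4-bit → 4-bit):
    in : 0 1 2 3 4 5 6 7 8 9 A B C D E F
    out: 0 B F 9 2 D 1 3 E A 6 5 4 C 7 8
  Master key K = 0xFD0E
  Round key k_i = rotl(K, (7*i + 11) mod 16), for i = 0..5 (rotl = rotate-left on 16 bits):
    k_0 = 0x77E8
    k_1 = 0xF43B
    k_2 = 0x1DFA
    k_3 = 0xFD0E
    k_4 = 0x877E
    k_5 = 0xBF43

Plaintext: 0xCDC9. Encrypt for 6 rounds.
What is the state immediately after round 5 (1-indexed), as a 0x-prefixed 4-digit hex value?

s_0 = plaintext = 0xCDC9
s_1 = Round(s_0, k_0) = 0xC936
s_2 = Round(s_1, k_1) = 0x36C5
s_3 = Round(s_2, k_2) = 0xC5AE
s_4 = Round(s_3, k_3) = 0xAEA5
s_5 = Round(s_4, k_4) = 0xA56B
s_6 = Round(s_5, k_5) = 0x6B5B

0xA56B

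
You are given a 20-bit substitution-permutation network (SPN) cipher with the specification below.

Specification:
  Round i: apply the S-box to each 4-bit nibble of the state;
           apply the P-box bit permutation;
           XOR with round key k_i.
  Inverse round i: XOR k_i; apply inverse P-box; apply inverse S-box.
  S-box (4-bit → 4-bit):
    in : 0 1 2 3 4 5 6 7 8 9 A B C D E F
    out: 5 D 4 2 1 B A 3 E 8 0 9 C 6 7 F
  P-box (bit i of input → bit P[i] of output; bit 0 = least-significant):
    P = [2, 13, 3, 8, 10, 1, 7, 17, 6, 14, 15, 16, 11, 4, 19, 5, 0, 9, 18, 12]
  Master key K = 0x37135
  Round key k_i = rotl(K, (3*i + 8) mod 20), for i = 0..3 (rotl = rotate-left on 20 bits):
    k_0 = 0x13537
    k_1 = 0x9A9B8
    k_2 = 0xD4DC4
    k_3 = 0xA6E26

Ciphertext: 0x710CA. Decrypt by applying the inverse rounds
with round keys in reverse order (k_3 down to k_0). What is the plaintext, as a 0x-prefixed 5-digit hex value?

0x34162

s_0 = ciphertext = 0x710CA
s_1 = InvRound(s_0, k_3) = 0x8150E
s_2 = InvRound(s_1, k_2) = 0xC45D2
s_3 = InvRound(s_2, k_1) = 0x2BF7D
s_4 = InvRound(s_3, k_0) = 0x34162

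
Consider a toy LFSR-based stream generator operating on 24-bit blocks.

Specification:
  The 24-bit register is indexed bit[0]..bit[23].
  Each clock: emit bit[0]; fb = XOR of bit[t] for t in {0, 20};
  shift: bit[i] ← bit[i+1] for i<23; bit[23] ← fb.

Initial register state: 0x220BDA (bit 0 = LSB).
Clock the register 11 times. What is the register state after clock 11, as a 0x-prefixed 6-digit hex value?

0xCB0441

reg_0 = 0x220BDA
clock 1: out=0, reg = 0x1105ED
clock 2: out=1, reg = 0x0882F6
clock 3: out=0, reg = 0x04417B
clock 4: out=1, reg = 0x8220BD
clock 5: out=1, reg = 0xC1105E
clock 6: out=0, reg = 0x60882F
clock 7: out=1, reg = 0xB04417
clock 8: out=1, reg = 0x58220B
clock 9: out=1, reg = 0x2C1105
clock 10: out=1, reg = 0x960882
clock 11: out=0, reg = 0xCB0441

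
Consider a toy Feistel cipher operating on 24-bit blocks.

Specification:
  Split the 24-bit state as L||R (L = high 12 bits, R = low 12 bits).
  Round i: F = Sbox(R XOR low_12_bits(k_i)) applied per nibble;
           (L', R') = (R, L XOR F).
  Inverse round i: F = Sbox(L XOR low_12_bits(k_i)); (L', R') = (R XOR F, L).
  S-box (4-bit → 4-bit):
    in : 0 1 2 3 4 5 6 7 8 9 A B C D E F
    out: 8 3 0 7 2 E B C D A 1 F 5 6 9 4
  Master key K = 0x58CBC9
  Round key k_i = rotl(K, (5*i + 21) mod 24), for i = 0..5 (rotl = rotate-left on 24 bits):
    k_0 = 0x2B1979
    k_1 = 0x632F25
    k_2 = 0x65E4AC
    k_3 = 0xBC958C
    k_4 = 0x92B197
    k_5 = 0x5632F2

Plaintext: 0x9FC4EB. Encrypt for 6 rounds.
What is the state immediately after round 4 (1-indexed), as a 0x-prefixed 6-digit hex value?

0x28A0AA

s_0 = plaintext = 0x9FC4EB
s_1 = Round(s_0, k_0) = 0x4EBF5C
s_2 = Round(s_1, k_1) = 0xF5CC21
s_3 = Round(s_2, k_2) = 0xC2128A
s_4 = Round(s_3, k_3) = 0x28A0AA
s_5 = Round(s_4, k_4) = 0x0AA1FC
s_6 = Round(s_5, k_5) = 0x1FC723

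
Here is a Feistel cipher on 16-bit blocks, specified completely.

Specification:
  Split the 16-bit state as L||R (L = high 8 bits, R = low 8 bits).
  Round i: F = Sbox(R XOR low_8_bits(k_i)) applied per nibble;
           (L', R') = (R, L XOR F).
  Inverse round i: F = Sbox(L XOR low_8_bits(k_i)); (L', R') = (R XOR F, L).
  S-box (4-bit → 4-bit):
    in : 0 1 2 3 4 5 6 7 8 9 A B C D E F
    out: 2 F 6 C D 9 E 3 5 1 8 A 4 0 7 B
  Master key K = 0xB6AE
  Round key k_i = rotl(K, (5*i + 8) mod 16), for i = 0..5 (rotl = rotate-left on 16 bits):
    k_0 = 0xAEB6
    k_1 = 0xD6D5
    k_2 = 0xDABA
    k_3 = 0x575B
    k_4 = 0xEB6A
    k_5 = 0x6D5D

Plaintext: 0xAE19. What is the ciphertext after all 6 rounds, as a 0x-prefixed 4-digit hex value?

0xCDE6

s_0 = plaintext = 0xAE19
s_1 = Round(s_0, k_0) = 0x1925
s_2 = Round(s_1, k_1) = 0x25AB
s_3 = Round(s_2, k_2) = 0xABDA
s_4 = Round(s_3, k_3) = 0xDAF4
s_5 = Round(s_4, k_4) = 0xF4CD
s_6 = Round(s_5, k_5) = 0xCDE6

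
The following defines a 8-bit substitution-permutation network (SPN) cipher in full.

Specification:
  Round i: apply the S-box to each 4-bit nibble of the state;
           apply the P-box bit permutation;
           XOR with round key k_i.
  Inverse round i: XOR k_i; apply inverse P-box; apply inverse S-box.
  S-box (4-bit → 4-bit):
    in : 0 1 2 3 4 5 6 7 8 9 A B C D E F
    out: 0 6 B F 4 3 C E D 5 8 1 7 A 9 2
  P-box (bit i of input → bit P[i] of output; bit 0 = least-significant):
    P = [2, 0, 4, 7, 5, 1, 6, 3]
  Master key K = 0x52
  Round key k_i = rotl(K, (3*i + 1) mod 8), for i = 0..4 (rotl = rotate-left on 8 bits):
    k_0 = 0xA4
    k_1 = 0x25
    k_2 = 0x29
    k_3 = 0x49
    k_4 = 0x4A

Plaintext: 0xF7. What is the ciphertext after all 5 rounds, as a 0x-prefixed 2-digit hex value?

s_0 = plaintext = 0xF7
s_1 = Round(s_0, k_0) = 0x37
s_2 = Round(s_1, k_1) = 0xDE
s_3 = Round(s_2, k_2) = 0xA7
s_4 = Round(s_3, k_3) = 0xD0
s_5 = Round(s_4, k_4) = 0x40

0x40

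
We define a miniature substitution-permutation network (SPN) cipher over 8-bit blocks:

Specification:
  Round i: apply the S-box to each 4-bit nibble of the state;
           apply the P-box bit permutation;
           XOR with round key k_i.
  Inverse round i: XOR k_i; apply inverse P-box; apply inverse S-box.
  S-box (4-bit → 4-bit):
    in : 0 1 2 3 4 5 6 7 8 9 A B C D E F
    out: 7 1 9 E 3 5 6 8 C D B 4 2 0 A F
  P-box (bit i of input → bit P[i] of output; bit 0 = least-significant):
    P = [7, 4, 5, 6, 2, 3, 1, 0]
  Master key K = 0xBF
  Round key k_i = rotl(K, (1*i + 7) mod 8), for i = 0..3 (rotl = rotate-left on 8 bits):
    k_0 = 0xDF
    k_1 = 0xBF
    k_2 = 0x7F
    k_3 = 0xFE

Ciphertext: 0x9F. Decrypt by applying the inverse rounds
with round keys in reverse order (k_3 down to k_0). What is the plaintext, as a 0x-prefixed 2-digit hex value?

0x18

s_0 = ciphertext = 0x9F
s_1 = InvRound(s_0, k_3) = 0x78
s_2 = InvRound(s_1, k_2) = 0x9D
s_3 = InvRound(s_2, k_1) = 0xBB
s_4 = InvRound(s_3, k_0) = 0x18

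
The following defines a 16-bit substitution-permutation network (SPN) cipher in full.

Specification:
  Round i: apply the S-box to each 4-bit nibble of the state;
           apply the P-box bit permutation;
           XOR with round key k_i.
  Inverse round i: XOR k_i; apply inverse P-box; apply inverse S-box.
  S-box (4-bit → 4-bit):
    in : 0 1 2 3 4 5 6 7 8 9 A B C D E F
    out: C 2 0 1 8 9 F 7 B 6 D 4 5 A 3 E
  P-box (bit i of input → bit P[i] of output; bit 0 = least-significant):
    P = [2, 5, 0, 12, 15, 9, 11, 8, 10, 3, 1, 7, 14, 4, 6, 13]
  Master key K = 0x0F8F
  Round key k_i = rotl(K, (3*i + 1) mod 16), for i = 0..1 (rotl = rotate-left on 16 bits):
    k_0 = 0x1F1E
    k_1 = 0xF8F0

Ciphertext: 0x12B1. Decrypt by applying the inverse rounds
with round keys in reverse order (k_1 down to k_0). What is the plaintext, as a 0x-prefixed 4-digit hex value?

s_0 = ciphertext = 0x12B1
s_1 = InvRound(s_0, k_1) = 0xA27B
s_2 = InvRound(s_1, k_0) = 0x03A6

0x03A6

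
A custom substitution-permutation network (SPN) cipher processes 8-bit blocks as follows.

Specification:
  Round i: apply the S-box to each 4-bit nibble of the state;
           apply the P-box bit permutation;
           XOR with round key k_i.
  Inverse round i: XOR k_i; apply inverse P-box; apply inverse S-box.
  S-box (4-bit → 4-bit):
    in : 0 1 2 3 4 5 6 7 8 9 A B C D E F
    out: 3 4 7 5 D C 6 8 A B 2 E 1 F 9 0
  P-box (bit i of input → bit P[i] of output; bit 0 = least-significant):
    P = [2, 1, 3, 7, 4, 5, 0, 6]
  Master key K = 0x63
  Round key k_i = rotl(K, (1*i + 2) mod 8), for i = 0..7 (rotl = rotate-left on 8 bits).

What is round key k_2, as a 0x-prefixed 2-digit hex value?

K = 0x63
k_0 = rotl(K, (1*0+2) mod 8) = rotl(K, 2) = 0x8D
k_1 = rotl(K, (1*1+2) mod 8) = rotl(K, 3) = 0x1B
k_2 = rotl(K, (1*2+2) mod 8) = rotl(K, 4) = 0x36

0x36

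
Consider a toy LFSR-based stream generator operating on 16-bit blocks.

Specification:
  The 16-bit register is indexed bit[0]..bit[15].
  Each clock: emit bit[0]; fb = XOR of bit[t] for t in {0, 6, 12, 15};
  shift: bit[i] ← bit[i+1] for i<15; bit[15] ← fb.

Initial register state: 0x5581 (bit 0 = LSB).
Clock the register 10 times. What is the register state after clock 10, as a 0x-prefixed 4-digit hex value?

0x7B95

reg_0 = 0x5581
clock 1: out=1, reg = 0x2AC0
clock 2: out=0, reg = 0x9560
clock 3: out=0, reg = 0xCAB0
clock 4: out=0, reg = 0xE558
clock 5: out=0, reg = 0x72AC
clock 6: out=0, reg = 0xB956
clock 7: out=0, reg = 0xDCAB
clock 8: out=1, reg = 0xEE55
clock 9: out=1, reg = 0xF72A
clock 10: out=0, reg = 0x7B95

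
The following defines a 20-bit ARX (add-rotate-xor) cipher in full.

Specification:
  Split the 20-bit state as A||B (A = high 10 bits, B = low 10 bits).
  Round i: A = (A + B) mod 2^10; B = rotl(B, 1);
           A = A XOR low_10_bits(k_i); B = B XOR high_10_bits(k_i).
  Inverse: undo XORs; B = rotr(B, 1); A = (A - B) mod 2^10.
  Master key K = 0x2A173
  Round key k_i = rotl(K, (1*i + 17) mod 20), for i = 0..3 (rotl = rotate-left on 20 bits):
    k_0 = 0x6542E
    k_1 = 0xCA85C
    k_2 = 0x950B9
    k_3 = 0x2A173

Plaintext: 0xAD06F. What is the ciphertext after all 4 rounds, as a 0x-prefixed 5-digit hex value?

s_0 = plaintext = 0xAD06F
s_1 = Round(s_0, k_0) = 0xC354B
s_2 = Round(s_1, k_1) = 0x011BC
s_3 = Round(s_2, k_2) = 0x5E52C
s_4 = Round(s_3, k_3) = 0xF5AF0

0xF5AF0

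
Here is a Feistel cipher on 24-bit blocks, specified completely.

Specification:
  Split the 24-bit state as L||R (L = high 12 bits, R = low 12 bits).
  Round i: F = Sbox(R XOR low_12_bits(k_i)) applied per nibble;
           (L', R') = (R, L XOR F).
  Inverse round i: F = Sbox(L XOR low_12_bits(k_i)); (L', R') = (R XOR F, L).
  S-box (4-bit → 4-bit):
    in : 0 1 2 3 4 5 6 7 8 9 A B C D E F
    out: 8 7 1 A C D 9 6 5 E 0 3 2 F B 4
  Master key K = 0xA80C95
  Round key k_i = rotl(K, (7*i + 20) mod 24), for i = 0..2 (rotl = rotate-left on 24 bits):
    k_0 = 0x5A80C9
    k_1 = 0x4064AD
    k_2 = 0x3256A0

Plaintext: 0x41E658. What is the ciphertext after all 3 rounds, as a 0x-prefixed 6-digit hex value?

0x8846E5

s_0 = plaintext = 0x41E658
s_1 = Round(s_0, k_0) = 0x658DF9
s_2 = Round(s_1, k_1) = 0xDF9884
s_3 = Round(s_2, k_2) = 0x8846E5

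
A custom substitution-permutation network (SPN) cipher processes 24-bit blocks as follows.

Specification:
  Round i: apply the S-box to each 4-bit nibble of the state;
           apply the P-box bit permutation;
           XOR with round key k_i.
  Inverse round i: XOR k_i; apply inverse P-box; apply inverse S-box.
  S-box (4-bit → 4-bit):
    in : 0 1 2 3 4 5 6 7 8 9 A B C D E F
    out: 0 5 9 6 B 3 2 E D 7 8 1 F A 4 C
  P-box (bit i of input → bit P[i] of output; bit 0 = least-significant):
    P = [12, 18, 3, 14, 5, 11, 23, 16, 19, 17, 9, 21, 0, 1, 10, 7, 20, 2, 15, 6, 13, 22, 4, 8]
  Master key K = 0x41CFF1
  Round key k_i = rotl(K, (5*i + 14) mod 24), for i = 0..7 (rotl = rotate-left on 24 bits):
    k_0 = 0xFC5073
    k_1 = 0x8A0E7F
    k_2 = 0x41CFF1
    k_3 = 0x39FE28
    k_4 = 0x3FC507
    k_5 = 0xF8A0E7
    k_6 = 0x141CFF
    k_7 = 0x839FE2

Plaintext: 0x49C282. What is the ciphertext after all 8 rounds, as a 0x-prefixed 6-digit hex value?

s_0 = plaintext = 0x49C282
s_1 = Round(s_0, k_0) = 0x05A5D4
s_2 = Round(s_1, k_1) = 0x9556FB
s_3 = Round(s_2, k_2) = 0x92FFE6
s_4 = Round(s_3, k_3) = 0xCDD8F8
s_5 = Round(s_4, k_4) = 0xD6B6D9
s_6 = Round(s_5, k_5) = 0xBFB9EA
s_7 = Round(s_6, k_6) = 0x9EFEBE
s_8 = Round(s_7, k_7) = 0xC3395A

0xC3395A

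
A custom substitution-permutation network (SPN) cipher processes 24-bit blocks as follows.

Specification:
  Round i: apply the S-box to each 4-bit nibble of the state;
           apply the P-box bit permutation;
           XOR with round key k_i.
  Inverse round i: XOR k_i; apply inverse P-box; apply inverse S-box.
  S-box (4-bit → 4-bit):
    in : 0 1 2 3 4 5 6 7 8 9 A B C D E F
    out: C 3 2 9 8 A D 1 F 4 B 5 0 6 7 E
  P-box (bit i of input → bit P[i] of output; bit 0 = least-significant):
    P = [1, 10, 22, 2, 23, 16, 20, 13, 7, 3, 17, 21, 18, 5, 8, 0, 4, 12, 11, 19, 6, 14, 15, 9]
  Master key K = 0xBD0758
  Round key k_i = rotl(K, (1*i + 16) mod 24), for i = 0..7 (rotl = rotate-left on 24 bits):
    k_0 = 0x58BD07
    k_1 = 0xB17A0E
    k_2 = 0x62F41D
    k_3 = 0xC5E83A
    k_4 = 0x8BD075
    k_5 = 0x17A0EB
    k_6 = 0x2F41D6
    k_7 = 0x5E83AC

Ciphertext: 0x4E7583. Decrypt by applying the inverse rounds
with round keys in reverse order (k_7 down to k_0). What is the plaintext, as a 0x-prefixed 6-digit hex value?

s_0 = ciphertext = 0x4E7583
s_1 = InvRound(s_0, k_7) = 0xF2520A
s_2 = InvRound(s_1, k_6) = 0x3AB1E0
s_3 = InvRound(s_2, k_5) = 0xC56527
s_4 = InvRound(s_3, k_4) = 0xBAB94E
s_5 = InvRound(s_4, k_3) = 0x1AE0D0
s_6 = InvRound(s_5, k_2) = 0x754A9F
s_7 = InvRound(s_6, k_1) = 0xC13739
s_8 = InvRound(s_7, k_0) = 0x0622E3

0x0622E3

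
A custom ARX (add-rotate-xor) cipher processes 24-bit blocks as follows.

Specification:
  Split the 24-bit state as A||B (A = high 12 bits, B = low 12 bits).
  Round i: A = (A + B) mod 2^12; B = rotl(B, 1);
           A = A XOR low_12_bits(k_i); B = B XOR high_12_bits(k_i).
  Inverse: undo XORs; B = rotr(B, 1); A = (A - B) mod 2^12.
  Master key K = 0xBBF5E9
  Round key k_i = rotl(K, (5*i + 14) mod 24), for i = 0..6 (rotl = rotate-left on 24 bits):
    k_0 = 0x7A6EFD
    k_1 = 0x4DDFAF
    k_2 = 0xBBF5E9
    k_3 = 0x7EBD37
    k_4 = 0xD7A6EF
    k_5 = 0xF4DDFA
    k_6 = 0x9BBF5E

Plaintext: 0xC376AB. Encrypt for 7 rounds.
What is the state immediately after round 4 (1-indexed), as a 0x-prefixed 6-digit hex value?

0x8CB464

s_0 = plaintext = 0xC376AB
s_1 = Round(s_0, k_0) = 0xC1FAF0
s_2 = Round(s_1, k_1) = 0x8A013C
s_3 = Round(s_2, k_2) = 0xC359C7
s_4 = Round(s_3, k_3) = 0x8CB464
s_5 = Round(s_4, k_4) = 0xBC05B2
s_6 = Round(s_5, k_5) = 0xC88429
s_7 = Round(s_6, k_6) = 0xFEF1E9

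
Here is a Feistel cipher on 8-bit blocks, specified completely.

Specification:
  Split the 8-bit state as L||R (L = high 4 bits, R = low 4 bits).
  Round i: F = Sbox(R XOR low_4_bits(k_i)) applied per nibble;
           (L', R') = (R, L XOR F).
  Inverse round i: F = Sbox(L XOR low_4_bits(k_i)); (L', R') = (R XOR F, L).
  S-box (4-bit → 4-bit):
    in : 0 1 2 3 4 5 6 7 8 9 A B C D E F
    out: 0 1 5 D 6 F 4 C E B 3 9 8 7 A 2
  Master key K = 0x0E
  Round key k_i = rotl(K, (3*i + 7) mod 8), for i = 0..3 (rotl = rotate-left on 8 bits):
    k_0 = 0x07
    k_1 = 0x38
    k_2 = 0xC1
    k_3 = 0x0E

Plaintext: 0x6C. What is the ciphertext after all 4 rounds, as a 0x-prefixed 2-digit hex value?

s_0 = plaintext = 0x6C
s_1 = Round(s_0, k_0) = 0xCF
s_2 = Round(s_1, k_1) = 0xF0
s_3 = Round(s_2, k_2) = 0x0E
s_4 = Round(s_3, k_3) = 0xE0

0xE0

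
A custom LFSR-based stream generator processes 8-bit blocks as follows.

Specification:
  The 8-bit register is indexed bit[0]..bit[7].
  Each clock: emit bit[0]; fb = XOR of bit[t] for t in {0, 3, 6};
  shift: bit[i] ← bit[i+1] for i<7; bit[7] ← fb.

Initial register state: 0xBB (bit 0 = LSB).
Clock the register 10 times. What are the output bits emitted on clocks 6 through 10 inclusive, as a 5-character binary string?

10101

reg_0 = 0xBB
clock 1: out=1, reg = 0x5D
clock 2: out=1, reg = 0xAE
clock 3: out=0, reg = 0xD7
clock 4: out=1, reg = 0x6B
clock 5: out=1, reg = 0xB5
clock 6: out=1, reg = 0xDA
clock 7: out=0, reg = 0x6D
clock 8: out=1, reg = 0xB6
clock 9: out=0, reg = 0x5B
clock 10: out=1, reg = 0xAD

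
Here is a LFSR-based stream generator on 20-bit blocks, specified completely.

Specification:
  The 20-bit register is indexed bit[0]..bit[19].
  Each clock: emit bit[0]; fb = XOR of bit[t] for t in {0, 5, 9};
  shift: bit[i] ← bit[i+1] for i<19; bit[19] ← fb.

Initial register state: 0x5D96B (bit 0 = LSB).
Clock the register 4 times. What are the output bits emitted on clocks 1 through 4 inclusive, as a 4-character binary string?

1101

reg_0 = 0x5D96B
clock 1: out=1, reg = 0x2ECB5
clock 2: out=1, reg = 0x1765A
clock 3: out=0, reg = 0x8BB2D
clock 4: out=1, reg = 0xC5D96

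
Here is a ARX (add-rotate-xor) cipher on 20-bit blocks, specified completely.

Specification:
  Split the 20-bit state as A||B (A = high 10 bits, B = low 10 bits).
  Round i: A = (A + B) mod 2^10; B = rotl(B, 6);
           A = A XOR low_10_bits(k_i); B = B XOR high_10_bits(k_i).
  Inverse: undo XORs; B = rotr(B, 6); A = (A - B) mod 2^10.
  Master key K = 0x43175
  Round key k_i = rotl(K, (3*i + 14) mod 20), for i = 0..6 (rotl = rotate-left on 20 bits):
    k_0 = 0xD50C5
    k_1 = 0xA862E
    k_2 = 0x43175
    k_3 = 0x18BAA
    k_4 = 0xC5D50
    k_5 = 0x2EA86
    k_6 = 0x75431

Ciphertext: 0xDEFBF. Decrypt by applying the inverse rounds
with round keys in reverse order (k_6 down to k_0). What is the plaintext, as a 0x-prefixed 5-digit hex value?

0x0167D

s_0 = ciphertext = 0xDEFBF
s_1 = InvRound(s_0, k_6) = 0x286A9
s_2 = InvRound(s_1, k_5) = 0x3BD38
s_3 = InvRound(s_2, k_4) = 0xB1EF8
s_4 = InvRound(s_3, k_3) = 0xF0DAA
s_5 = InvRound(s_4, k_2) = 0x15262
s_6 = InvRound(s_5, k_1) = 0x91C33
s_7 = InvRound(s_6, k_0) = 0x0167D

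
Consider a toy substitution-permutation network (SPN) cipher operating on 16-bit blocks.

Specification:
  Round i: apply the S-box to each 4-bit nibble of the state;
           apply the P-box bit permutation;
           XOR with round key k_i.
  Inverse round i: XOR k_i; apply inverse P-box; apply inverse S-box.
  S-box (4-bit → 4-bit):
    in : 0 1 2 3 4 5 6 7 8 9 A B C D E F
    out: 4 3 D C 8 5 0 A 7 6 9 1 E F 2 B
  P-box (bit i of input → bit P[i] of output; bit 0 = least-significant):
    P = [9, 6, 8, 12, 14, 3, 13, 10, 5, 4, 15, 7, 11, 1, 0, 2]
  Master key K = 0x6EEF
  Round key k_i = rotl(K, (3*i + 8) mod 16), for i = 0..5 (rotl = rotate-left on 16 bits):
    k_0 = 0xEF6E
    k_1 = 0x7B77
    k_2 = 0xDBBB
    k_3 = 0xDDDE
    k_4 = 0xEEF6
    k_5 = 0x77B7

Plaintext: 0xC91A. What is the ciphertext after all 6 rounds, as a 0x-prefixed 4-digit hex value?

s_0 = plaintext = 0xC91A
s_1 = Round(s_0, k_0) = 0x3D71
s_2 = Round(s_1, k_1) = 0xFD8A
s_3 = Round(s_2, k_2) = 0x2105
s_4 = Round(s_3, k_3) = 0xF6EB
s_5 = Round(s_4, k_4) = 0xE4F8
s_6 = Round(s_5, k_5) = 0x307D

0x307D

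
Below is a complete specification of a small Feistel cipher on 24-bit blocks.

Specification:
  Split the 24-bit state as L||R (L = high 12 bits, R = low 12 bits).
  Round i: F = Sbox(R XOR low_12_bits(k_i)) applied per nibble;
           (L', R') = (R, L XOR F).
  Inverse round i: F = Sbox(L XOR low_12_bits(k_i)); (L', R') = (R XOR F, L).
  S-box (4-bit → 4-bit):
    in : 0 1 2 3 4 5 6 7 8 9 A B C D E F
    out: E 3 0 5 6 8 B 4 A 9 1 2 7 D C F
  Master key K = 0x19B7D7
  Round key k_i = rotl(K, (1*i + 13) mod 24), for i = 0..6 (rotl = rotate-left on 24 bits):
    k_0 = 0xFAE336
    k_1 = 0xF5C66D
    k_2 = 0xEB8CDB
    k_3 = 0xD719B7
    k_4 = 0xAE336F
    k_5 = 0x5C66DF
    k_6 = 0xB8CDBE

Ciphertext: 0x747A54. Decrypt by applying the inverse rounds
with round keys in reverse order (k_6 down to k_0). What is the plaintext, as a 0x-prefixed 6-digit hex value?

s_0 = ciphertext = 0x747A54
s_1 = InvRound(s_0, k_6) = 0xBAD747
s_2 = InvRound(s_1, k_5) = 0xA07BAD
s_3 = InvRound(s_2, k_4) = 0x217A07
s_4 = InvRound(s_3, k_3) = 0x819217
s_5 = InvRound(s_4, k_2) = 0x467819
s_6 = InvRound(s_5, k_1) = 0x8F8467
s_7 = InvRound(s_6, k_0) = 0x61B8F8

0x61B8F8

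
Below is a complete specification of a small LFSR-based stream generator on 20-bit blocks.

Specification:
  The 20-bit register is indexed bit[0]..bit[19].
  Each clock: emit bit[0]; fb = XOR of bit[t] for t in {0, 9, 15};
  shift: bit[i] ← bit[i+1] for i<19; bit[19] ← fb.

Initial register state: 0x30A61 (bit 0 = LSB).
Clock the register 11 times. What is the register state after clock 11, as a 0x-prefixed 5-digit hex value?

reg_0 = 0x30A61
clock 1: out=1, reg = 0x18530
clock 2: out=0, reg = 0x8C298
clock 3: out=0, reg = 0x4614C
clock 4: out=0, reg = 0x230A6
clock 5: out=0, reg = 0x11853
clock 6: out=1, reg = 0x88C29
clock 7: out=1, reg = 0x44614
clock 8: out=0, reg = 0xA230A
clock 9: out=0, reg = 0xD1185
clock 10: out=1, reg = 0xE88C2
clock 11: out=0, reg = 0xF4461

0xF4461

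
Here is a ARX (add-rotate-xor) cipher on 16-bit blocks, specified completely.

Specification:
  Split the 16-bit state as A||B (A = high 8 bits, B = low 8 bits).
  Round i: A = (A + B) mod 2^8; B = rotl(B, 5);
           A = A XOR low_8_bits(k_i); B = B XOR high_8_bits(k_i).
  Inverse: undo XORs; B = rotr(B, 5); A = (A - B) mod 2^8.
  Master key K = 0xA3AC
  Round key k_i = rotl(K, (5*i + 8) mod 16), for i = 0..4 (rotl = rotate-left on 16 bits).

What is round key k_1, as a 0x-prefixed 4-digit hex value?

0x9475

K = 0xA3AC
k_0 = rotl(K, (5*0+8) mod 16) = rotl(K, 8) = 0xACA3
k_1 = rotl(K, (5*1+8) mod 16) = rotl(K, 13) = 0x9475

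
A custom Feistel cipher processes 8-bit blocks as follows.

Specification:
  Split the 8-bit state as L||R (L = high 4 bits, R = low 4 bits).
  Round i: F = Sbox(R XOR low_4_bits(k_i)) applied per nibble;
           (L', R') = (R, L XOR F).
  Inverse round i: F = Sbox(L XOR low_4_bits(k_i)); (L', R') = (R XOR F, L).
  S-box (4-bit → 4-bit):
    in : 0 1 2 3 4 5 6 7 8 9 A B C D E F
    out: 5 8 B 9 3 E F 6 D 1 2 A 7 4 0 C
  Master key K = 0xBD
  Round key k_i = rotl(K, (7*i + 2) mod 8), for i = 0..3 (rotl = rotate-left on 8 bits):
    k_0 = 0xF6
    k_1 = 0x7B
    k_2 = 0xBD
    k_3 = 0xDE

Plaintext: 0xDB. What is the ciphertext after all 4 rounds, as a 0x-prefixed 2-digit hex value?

0xD9

s_0 = plaintext = 0xDB
s_1 = Round(s_0, k_0) = 0xB9
s_2 = Round(s_1, k_1) = 0x90
s_3 = Round(s_2, k_2) = 0x0D
s_4 = Round(s_3, k_3) = 0xD9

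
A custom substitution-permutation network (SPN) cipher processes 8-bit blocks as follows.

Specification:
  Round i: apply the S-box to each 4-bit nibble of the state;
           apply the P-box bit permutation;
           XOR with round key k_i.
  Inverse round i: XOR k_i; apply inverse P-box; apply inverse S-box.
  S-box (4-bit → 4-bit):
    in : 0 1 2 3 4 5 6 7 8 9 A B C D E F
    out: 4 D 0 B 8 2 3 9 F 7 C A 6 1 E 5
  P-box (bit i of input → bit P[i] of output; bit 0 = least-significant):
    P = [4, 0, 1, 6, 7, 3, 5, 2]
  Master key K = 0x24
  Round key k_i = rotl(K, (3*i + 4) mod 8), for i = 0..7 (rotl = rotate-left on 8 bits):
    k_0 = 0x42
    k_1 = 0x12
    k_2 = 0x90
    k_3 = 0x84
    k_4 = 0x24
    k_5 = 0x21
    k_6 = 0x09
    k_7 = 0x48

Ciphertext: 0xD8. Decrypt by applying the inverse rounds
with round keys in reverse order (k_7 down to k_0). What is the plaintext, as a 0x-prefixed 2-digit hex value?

0x23

s_0 = ciphertext = 0xD8
s_1 = InvRound(s_0, k_7) = 0xDD
s_2 = InvRound(s_1, k_6) = 0x77
s_3 = InvRound(s_2, k_5) = 0x41
s_4 = InvRound(s_3, k_4) = 0xAB
s_5 = InvRound(s_4, k_3) = 0xEC
s_6 = InvRound(s_5, k_2) = 0xE7
s_7 = InvRound(s_6, k_1) = 0x13
s_8 = InvRound(s_7, k_0) = 0x23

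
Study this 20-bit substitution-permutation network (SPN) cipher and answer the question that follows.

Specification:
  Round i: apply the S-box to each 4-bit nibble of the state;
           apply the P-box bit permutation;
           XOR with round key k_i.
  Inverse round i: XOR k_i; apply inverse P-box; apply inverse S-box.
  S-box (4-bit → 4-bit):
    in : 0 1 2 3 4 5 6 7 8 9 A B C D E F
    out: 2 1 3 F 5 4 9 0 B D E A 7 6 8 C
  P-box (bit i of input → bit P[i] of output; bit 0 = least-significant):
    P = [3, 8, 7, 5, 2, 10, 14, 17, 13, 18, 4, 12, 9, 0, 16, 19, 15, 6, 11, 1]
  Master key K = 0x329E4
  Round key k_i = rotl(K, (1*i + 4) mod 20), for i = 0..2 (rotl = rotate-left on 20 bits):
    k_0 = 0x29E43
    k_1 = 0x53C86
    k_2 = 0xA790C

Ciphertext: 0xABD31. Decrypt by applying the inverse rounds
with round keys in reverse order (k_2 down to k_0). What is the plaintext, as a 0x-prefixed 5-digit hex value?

s_0 = ciphertext = 0xABD31
s_1 = InvRound(s_0, k_2) = 0x105C6
s_2 = InvRound(s_1, k_1) = 0xD7870
s_3 = InvRound(s_2, k_0) = 0x63CAE

0x63CAE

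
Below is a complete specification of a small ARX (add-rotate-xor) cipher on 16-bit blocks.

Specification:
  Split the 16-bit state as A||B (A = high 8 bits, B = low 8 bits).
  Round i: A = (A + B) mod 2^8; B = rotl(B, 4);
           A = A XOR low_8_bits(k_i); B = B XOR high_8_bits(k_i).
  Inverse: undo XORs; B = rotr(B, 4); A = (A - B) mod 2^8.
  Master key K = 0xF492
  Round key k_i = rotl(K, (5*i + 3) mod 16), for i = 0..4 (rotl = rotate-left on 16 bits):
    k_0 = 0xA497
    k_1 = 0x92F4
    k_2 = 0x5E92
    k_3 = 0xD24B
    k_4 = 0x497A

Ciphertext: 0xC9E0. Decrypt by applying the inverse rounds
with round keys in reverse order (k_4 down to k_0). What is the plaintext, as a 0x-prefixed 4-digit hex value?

s_0 = ciphertext = 0xC9E0
s_1 = InvRound(s_0, k_4) = 0x199A
s_2 = InvRound(s_1, k_3) = 0xCE84
s_3 = InvRound(s_2, k_2) = 0xAFAD
s_4 = InvRound(s_3, k_1) = 0x68F3
s_5 = InvRound(s_4, k_0) = 0x8A75

0x8A75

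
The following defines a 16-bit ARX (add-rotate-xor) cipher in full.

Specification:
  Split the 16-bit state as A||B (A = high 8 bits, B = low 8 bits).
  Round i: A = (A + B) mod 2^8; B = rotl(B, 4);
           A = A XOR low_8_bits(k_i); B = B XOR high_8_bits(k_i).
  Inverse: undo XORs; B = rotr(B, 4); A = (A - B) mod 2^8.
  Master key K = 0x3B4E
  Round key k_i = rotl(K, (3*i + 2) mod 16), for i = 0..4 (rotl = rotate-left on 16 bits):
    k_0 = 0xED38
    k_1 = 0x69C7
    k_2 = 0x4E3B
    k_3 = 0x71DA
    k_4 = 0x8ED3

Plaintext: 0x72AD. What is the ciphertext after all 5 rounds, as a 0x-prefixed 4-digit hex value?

s_0 = plaintext = 0x72AD
s_1 = Round(s_0, k_0) = 0x2737
s_2 = Round(s_1, k_1) = 0x991A
s_3 = Round(s_2, k_2) = 0x88EF
s_4 = Round(s_3, k_3) = 0xAD8F
s_5 = Round(s_4, k_4) = 0xEF76

0xEF76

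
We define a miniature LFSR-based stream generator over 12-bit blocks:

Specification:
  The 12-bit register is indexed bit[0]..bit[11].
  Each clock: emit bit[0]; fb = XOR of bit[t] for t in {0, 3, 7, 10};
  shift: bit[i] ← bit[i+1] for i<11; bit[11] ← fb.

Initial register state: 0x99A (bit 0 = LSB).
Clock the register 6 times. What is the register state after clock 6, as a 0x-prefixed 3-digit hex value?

reg_0 = 0x99A
clock 1: out=0, reg = 0x4CD
clock 2: out=1, reg = 0x266
clock 3: out=0, reg = 0x133
clock 4: out=1, reg = 0x899
clock 5: out=1, reg = 0xC4C
clock 6: out=0, reg = 0x626

0x626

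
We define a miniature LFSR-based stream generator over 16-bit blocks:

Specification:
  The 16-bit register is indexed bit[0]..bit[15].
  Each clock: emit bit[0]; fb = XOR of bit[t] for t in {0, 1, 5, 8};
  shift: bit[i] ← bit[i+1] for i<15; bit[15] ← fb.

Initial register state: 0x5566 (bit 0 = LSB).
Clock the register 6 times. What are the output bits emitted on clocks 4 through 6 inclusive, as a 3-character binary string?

reg_0 = 0x5566
clock 1: out=0, reg = 0xAAB3
clock 2: out=1, reg = 0xD559
clock 3: out=1, reg = 0x6AAC
clock 4: out=0, reg = 0xB556
clock 5: out=0, reg = 0x5AAB
clock 6: out=1, reg = 0xAD55

001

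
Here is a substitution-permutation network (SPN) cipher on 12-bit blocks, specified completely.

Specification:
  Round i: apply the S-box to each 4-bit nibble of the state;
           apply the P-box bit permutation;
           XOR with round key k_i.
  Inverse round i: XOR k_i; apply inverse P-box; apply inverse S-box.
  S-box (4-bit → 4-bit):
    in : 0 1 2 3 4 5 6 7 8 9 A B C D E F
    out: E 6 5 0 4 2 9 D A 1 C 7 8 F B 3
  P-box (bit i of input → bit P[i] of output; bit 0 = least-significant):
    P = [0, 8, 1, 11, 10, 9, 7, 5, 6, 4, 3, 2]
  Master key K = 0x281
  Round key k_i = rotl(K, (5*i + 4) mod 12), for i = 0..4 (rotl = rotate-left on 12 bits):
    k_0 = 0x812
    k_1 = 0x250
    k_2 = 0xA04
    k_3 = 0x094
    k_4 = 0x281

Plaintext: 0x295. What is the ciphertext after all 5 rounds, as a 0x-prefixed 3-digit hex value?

s_0 = plaintext = 0x295
s_1 = Round(s_0, k_0) = 0xD5A
s_2 = Round(s_1, k_1) = 0x80E
s_3 = Round(s_2, k_2) = 0x1B1
s_4 = Round(s_3, k_3) = 0x70E
s_5 = Round(s_4, k_4) = 0x96C

0x96C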